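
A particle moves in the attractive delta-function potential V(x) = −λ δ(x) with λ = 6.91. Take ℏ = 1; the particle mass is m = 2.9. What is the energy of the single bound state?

The bound state is ψ(x) = √κ e^{−κ|x|}. The derivative jump ψ'(0⁺) − ψ'(0⁻) = −(2mλ/ℏ²)ψ(0) fixes κ = mλ/ℏ² = 20.04.
Then E = −ℏ²κ²/(2m) = −mλ²/(2ℏ²) = -69.23.

E = -69.2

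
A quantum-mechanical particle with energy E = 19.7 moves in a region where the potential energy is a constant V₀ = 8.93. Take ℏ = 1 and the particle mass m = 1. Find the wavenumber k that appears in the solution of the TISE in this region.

With E > V₀ the solution is oscillatory, ψ ∝ e^{±ikx} with k = √(2m(E − V₀))/ℏ.
k = √(2 × 1 × 10.77) = 4.641.

k = 4.64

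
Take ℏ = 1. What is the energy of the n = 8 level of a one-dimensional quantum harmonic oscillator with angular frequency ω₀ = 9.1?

E = 77.4

The oscillator eigenvalues are E_n = ℏω₀(n + ½), so E_8 = 9.1 × 8.5 = 77.35.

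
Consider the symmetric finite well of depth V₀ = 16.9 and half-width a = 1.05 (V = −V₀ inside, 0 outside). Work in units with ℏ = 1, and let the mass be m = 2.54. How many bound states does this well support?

The dimensionless depth is z₀ = a√(2mV₀)/ℏ = 1.05 × √(85.85) = 9.729.
A new bound state (alternating even/odd) appears each time z₀ passes a multiple of π/2, so N = ⌊2z₀/π⌋ + 1 = ⌊6.194⌋ + 1 = 7.

N = 7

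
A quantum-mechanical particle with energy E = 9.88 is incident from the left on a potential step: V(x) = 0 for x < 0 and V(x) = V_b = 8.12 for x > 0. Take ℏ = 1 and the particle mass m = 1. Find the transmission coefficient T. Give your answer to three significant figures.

T = 0.835

On each side the TISE gives plane waves with k = √(2m(E − V))/ℏ: k₁ = √(2·1·9.88) = 4.445, k₂ = √(2·1·1.76) = 1.876.
Matching ψ and ψ′ at x = 0 gives r = (k₁ − k₂)/(k₁ + k₂), so R = r² = 0.1652 and T = 1 − R = 0.8348.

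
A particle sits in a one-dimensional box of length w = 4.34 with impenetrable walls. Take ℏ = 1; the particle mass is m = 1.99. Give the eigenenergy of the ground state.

E = 0.132

Requiring ψ(0) = ψ(w) = 0 quantises k = nπ/w, hence E_n = ℏ²k²/2m = n²π²ℏ²/(2mw²).
E_1 = 1² × π² / (2 × 1.99 × 4.34²) = 0.1317.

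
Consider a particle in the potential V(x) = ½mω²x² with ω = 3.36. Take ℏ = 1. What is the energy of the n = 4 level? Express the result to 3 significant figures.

E = 15.1

The oscillator eigenvalues are E_n = ℏω(n + ½), so E_4 = 3.36 × 4.5 = 15.12.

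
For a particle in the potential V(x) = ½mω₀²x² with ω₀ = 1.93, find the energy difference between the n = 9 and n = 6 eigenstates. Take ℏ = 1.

ΔE = 5.79

E_n = ℏω₀(n + ½), so ΔE = (9 − 6) ℏω₀ = 3 × 1.93 = 5.790.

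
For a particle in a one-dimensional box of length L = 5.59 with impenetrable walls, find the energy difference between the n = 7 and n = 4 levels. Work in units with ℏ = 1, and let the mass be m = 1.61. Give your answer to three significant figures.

E_n = n²π²ℏ²/(2mL²), so ΔE = (7² − 4²) π²ℏ²/(2mL²).
ΔE = 33 × π² / (2 × 1.61 × 5.59²) = 3.237.

ΔE = 3.24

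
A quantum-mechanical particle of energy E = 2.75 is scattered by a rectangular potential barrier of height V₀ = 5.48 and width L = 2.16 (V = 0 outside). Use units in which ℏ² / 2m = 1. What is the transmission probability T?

Since E < V₀ the interior solution is evanescent with decay constant κ = √(2m(V₀ − E))/ℏ = 1.652.
κL = 3.569, sinh(κL) = 17.72.
The exact tunnelling result is T⁻¹ = 1 + V₀² sinh²(κL) / [4E(V₀ − E)] = 315.2, so T = 0.00317.

T = 0.00317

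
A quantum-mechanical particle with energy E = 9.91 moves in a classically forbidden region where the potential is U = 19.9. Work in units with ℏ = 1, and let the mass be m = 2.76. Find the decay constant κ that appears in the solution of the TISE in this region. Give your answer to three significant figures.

κ = 7.43

Since E < U the TISE in this region is ψ'' = κ²ψ with κ = √(2m(U − E))/ℏ.
κ = √(2 × 2.76 × 9.99) = 7.426.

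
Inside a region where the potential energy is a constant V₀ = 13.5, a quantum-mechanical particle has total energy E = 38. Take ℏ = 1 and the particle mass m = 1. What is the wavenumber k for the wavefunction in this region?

k = 7.00

With E > V₀ the solution is oscillatory, ψ ∝ e^{±ikx} with k = √(2m(E − V₀))/ℏ.
k = √(2 × 1 × 24.5) = 7.000.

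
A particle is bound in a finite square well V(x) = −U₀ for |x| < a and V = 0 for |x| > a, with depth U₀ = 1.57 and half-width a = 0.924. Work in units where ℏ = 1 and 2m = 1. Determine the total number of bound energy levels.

N = 1

Define the well-strength parameter z₀ = (a/ℏ)√(2mU₀) = 0.924 × √(2·0.5·1.57) = 1.158.
The even/odd transcendental equations gain one root per π/2 in z₀, giving N = 1 + ⌊2z₀/π⌋ = 1 + ⌊0.7371⌋ = 1.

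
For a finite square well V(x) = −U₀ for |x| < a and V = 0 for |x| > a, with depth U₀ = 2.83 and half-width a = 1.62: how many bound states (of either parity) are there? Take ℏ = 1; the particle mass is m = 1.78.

N = 4

Define the well-strength parameter z₀ = (a/ℏ)√(2mU₀) = 1.62 × √(2·1.78·2.83) = 5.142.
A new bound state (alternating even/odd) appears each time z₀ passes a multiple of π/2, so N = ⌊2z₀/π⌋ + 1 = ⌊3.274⌋ + 1 = 4.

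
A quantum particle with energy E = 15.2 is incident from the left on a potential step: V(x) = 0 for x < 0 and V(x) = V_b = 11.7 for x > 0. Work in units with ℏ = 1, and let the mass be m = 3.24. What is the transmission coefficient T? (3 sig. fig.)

T = 0.876

On each side the TISE gives plane waves with k = √(2m(E − V))/ℏ: k₁ = √(2·3.24·15.2) = 9.925, k₂ = √(2·3.24·3.5) = 4.762.
Matching ψ and ψ′ at x = 0 gives r = (k₁ − k₂)/(k₁ + k₂), so R = r² = 0.1235 and T = 1 − R = 0.8765.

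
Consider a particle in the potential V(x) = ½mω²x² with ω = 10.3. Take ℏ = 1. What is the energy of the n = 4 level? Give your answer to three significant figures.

E = 46.4

The oscillator eigenvalues are E_n = ℏω(n + ½), so E_4 = 10.3 × 4.5 = 46.35.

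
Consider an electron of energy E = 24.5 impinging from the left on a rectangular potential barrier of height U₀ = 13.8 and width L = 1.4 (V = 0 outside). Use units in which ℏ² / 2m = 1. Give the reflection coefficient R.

R = 0.151

E > U₀: inside the barrier k₂ = √(2m(E − U₀))/ℏ = 3.271, k₂L = 4.580.
Matching at both interfaces gives T⁻¹ = 1 + U₀² sin²(k₂L) / [4E(E − U₀)] = 1.178, hence T = 0.849.
R = 1 − T = 0.151.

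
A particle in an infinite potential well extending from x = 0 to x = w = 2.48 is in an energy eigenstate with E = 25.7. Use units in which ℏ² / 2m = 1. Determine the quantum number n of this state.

n = 4

For an infinite well E_n = n²π²ℏ²/(2mw²), so n = (w/πℏ)√(2mE).
n = (2.48/π) × √(2 × 0.5 × 25.7) = 4.002 → n = 4.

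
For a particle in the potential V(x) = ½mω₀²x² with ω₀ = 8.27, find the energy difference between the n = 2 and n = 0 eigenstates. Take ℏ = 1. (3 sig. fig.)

ΔE = 16.5

E_n = ℏω₀(n + ½), so ΔE = (2 − 0) ℏω₀ = 2 × 8.27 = 16.54.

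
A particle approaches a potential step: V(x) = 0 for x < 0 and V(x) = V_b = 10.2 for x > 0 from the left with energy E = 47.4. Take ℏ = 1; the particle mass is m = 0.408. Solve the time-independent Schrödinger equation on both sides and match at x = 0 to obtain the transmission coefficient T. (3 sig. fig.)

On each side the TISE gives plane waves with k = √(2m(E − V))/ℏ: k₁ = √(2·0.408·47.4) = 6.219, k₂ = √(2·0.408·37.2) = 5.510.
Continuity of ψ and ψ′ at the step yields the reflection amplitude r = (k₁ − k₂)/(k₁ + k₂) = 0.06050; thus R = |r|² = 0.003661, T = 0.9963.

T = 0.996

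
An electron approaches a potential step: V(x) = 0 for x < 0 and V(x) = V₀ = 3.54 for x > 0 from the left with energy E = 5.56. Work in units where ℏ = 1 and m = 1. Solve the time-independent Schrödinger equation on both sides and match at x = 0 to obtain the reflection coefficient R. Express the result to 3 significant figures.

The wavenumbers are k₁ = √(2mE)/ℏ = 3.335 on the left and k₂ = √(2m(E − V₀))/ℏ = 2.010 on the right.
Continuity of ψ and ψ′ at the step yields the reflection amplitude r = (k₁ − k₂)/(k₁ + k₂) = 0.2479; thus R = |r|² = 0.06143, T = 0.9386.

R = 0.0614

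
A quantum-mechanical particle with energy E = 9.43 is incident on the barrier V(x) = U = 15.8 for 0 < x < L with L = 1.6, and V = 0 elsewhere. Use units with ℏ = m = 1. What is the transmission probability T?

Since E < U the interior solution is evanescent with decay constant κ = √(2m(U − E))/ℏ = 3.569.
κL = 5.711, sinh(κL) = 151.1.
The exact tunnelling result is T⁻¹ = 1 + U² sinh²(κL) / [4E(U − E)] = 23710, so T = 0.0000422.

T = 0.0000422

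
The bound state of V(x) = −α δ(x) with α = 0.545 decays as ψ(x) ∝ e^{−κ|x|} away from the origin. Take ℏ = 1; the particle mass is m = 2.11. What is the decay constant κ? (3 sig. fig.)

κ = 1.15

Integrating the TISE across x = 0 gives the cusp condition ψ'(0⁺) − ψ'(0⁻) = −(2mα/ℏ²)ψ(0).
With ψ ∝ e^{−κ|x|} this yields −2κ = −2mα/ℏ², so κ = mα/ℏ² = 1.150.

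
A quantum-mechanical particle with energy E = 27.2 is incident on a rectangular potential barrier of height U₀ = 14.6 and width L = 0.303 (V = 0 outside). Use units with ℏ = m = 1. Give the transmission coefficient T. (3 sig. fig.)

T = 0.866

E > U₀: inside the barrier k₂ = √(2m(E − U₀))/ℏ = 5.020, k₂L = 1.521.
Matching at both interfaces gives T⁻¹ = 1 + U₀² sin²(k₂L) / [4E(E − U₀)] = 1.155, hence T = 0.866.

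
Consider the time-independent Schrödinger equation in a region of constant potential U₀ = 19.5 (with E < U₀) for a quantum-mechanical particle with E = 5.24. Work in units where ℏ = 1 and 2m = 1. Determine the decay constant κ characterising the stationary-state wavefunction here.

Since E < U₀ the TISE in this region is ψ'' = κ²ψ with κ = √(2m(U₀ − E))/ℏ.
κ = √(2 × 0.5 × 14.26) = 3.776.

κ = 3.78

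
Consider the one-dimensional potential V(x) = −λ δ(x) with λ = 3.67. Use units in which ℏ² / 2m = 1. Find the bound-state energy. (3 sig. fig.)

For x ≠ 0 the bound state is ψ ∝ e^{−κ|x|}; integrating the TISE across the delta gives the cusp condition 2κ = 2mλ/ℏ², so κ = 1.835.
Then E = −ℏ²κ²/(2m) = −mλ²/(2ℏ²) = -3.367.

E = -3.37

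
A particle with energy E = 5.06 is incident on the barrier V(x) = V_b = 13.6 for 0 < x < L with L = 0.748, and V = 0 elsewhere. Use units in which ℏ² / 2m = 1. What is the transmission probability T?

E < V_b: inside the barrier ψ ∝ e^{±κx} with κ = √(2m(V_b − E))/ℏ = 2.922.
κL = 2.186, sinh(κL) = 4.393.
The exact tunnelling result is T⁻¹ = 1 + V_b² sinh²(κL) / [4E(V_b − E)] = 21.65, so T = 0.0462.

T = 0.0462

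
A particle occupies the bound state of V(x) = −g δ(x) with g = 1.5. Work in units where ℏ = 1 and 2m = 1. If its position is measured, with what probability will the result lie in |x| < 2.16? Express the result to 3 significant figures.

The normalised bound state is ψ = √κ e^{−κ|x|} with κ = mg/ℏ² = 0.7500.
P(|x| < d) = ∫_{−d}^{d} κ e^{−2κ|x|} dx = 1 − e^{−2κd} = 1 − e^{−3.240} = 0.9608.

P = 0.961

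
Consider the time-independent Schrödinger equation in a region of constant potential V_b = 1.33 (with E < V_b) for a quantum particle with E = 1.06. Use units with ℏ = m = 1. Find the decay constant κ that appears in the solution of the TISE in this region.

κ = 0.735

Since E < V_b the TISE in this region is ψ'' = κ²ψ with κ = √(2m(V_b − E))/ℏ.
κ = √(2 × 1 × 0.27) = 0.7348.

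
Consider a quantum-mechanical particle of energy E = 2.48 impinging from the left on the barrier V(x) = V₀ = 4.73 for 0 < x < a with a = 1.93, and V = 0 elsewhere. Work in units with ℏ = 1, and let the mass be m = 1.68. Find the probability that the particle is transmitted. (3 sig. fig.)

Since E < V₀ the interior solution is evanescent with decay constant κ = √(2m(V₀ − E))/ℏ = 2.750.
κa = 5.307, sinh(κa) = 100.8.
The exact tunnelling result is T⁻¹ = 1 + V₀² sinh²(κa) / [4E(V₀ − E)] = 10190, so T = 0.0000981.

T = 0.0000981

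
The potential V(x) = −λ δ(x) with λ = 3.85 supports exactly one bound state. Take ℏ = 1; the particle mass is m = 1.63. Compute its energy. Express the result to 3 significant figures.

E = -12.1

The bound state is ψ(x) = √κ e^{−κ|x|}. The derivative jump ψ'(0⁺) − ψ'(0⁻) = −(2mλ/ℏ²)ψ(0) fixes κ = mλ/ℏ² = 6.276.
Then E = −ℏ²κ²/(2m) = −mλ²/(2ℏ²) = -12.08.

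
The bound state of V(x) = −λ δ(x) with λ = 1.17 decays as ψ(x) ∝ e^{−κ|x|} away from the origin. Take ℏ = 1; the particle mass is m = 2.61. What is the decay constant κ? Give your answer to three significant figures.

Integrate −(ℏ²/2m)ψ'' − λδ(x)ψ = Eψ from −ε to +ε: the ψ'' term gives ψ'(0⁺) − ψ'(0⁻) and the δ term gives −(2mλ/ℏ²)ψ(0).
With ψ ∝ e^{−κ|x|} this yields −2κ = −2mλ/ℏ², so κ = mλ/ℏ² = 3.054.

κ = 3.05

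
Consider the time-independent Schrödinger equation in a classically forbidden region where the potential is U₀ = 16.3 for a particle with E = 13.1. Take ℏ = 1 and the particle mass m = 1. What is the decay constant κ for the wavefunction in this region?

κ = 2.53

Since E < U₀ the TISE in this region is ψ'' = κ²ψ with κ = √(2m(U₀ − E))/ℏ.
κ = √(2 × 1 × 3.2) = 2.530.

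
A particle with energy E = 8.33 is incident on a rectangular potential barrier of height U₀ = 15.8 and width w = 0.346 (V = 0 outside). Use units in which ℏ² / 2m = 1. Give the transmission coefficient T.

T = 0.455

Since E < U₀ the interior solution is evanescent with decay constant κ = √(2m(U₀ − E))/ℏ = 2.733.
κw = 0.9457, sinh(κw) = 1.093.
Matching ψ, ψ′ at both faces gives T = [1 + U₀² sinh²(κw) / (4E(U₀ − E))]⁻¹ = 1/2.198 = 0.455.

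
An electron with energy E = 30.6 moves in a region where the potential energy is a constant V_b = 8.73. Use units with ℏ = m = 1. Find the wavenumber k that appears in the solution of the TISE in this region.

With E > V_b the solution is oscillatory, ψ ∝ e^{±ikx} with k = √(2m(E − V_b))/ℏ.
k = √(2 × 1 × 21.87) = 6.614.

k = 6.61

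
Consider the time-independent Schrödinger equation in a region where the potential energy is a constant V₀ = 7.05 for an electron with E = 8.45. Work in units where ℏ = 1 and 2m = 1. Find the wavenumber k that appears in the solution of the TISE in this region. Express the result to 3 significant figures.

k = 1.18

With E > V₀ the solution is oscillatory, ψ ∝ e^{±ikx} with k = √(2m(E − V₀))/ℏ.
k = √(2 × 0.5 × 1.4) = 1.183.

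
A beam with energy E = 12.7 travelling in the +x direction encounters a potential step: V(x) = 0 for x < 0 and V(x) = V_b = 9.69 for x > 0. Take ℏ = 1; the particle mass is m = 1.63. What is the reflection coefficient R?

R = 0.119

The wavenumbers are k₁ = √(2mE)/ℏ = 6.434 on the left and k₂ = √(2m(E − V_b))/ℏ = 3.133 on the right.
Matching ψ and ψ′ at x = 0 gives r = (k₁ − k₂)/(k₁ + k₂), so R = r² = 0.1191 and T = 1 − R = 0.8809.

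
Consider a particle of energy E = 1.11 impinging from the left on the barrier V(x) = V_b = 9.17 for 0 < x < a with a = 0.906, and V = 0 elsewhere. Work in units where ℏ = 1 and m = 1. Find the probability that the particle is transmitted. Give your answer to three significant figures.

E < V_b: inside the barrier ψ ∝ e^{±κx} with κ = √(2m(V_b − E))/ℏ = 4.015.
κa = 3.638, sinh(κa) = 18.99.
Matching ψ, ψ′ at both faces gives T = [1 + V_b² sinh²(κa) / (4E(V_b − E))]⁻¹ = 1/848.0 = 0.00118.

T = 0.00118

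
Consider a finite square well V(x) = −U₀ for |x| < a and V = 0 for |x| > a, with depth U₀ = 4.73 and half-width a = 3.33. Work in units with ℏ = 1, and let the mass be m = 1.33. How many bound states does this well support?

Define the well-strength parameter z₀ = (a/ℏ)√(2mU₀) = 3.33 × √(2·1.33·4.73) = 11.81.
A new bound state (alternating even/odd) appears each time z₀ passes a multiple of π/2, so N = ⌊2z₀/π⌋ + 1 = ⌊7.520⌋ + 1 = 8.

N = 8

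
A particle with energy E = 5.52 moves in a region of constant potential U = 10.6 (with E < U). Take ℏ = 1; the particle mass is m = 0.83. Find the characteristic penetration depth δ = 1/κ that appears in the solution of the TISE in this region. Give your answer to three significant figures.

δ = 0.344

Since E < U the TISE in this region is ψ'' = κ²ψ with κ = √(2m(U − E))/ℏ.
κ = √(2 × 0.83 × 5.08) = 2.904. The penetration depth is δ = 1/κ = 0.344.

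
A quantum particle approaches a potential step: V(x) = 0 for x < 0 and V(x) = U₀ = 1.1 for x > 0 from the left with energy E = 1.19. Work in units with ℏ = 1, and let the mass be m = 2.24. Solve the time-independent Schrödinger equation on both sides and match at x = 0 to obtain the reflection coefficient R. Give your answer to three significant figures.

R = 0.323

The wavenumbers are k₁ = √(2mE)/ℏ = 2.309 on the left and k₂ = √(2m(E − U₀))/ℏ = 0.6350 on the right.
Continuity of ψ and ψ′ at the step yields the reflection amplitude r = (k₁ − k₂)/(k₁ + k₂) = 0.5686; thus R = |r|² = 0.3233, T = 0.6767.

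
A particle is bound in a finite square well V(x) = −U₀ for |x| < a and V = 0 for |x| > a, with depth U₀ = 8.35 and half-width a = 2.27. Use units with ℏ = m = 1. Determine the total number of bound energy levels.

N = 6

Define the well-strength parameter z₀ = (a/ℏ)√(2mU₀) = 2.27 × √(2·1·8.35) = 9.276.
A new bound state (alternating even/odd) appears each time z₀ passes a multiple of π/2, so N = ⌊2z₀/π⌋ + 1 = ⌊5.906⌋ + 1 = 6.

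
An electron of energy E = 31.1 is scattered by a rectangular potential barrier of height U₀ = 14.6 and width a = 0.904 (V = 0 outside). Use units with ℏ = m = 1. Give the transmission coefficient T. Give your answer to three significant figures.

T = 0.925

Above the barrier the interior wavenumber is k₂ = √(2m(E − U₀))/ℏ = 5.745, giving phase k₂a = 5.193.
Matching at both interfaces gives T⁻¹ = 1 + U₀² sin²(k₂a) / [4E(E − U₀)] = 1.082, hence T = 0.925.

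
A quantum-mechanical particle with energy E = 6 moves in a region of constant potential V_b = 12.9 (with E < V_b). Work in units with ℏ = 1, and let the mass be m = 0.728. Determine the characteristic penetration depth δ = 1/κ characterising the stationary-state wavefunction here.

δ = 0.315

Since E < V_b the TISE in this region is ψ'' = κ²ψ with κ = √(2m(V_b − E))/ℏ.
κ = √(2 × 0.728 × 6.9) = 3.170. The penetration depth is δ = 1/κ = 0.315.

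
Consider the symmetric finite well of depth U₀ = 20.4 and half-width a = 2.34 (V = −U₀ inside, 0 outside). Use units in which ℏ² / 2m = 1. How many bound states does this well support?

N = 7

Define the well-strength parameter z₀ = (a/ℏ)√(2mU₀) = 2.34 × √(2·0.5·20.4) = 10.57.
The even/odd transcendental equations gain one root per π/2 in z₀, giving N = 1 + ⌊2z₀/π⌋ = 1 + ⌊6.728⌋ = 7.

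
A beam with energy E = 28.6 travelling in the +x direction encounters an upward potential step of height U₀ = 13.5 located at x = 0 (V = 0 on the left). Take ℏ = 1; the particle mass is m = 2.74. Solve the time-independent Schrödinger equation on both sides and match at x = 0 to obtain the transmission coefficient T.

T = 0.975

On each side the TISE gives plane waves with k = √(2m(E − V))/ℏ: k₁ = √(2·2.74·28.6) = 12.52, k₂ = √(2·2.74·15.1) = 9.097.
Continuity of ψ and ψ′ at the step yields the reflection amplitude r = (k₁ − k₂)/(k₁ + k₂) = 0.1583; thus R = |r|² = 0.02507, T = 0.9749.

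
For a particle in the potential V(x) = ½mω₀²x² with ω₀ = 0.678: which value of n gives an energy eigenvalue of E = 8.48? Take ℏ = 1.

n = 12

E_n = ℏω₀(n + ½) ⇒ n = E/(ℏω₀) − ½ = 8.48/0.678 − 0.5 = 12.007 → n = 12.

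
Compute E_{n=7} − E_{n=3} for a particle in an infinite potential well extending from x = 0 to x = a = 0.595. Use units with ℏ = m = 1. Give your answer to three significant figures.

E_n = n²π²ℏ²/(2ma²), so ΔE = (7² − 3²) π²ℏ²/(2ma²).
ΔE = 40 × π² / (2 × 1 × 0.595²) = 557.6.

ΔE = 558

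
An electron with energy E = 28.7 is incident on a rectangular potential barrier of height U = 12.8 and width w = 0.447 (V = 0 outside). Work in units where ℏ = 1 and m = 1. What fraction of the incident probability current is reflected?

Above the barrier the interior wavenumber is k₂ = √(2m(E − U))/ℏ = 5.639, giving phase k₂w = 2.521.
Matching at both interfaces gives T⁻¹ = 1 + U² sin²(k₂w) / [4E(E − U)] = 1.030, hence T = 0.971.
R = 1 − T = 0.0295.

R = 0.0295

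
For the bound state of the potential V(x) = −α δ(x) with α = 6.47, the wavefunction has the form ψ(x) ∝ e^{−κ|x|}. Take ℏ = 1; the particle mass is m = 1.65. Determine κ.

κ = 10.7

Integrating the TISE across x = 0 gives the cusp condition ψ'(0⁺) − ψ'(0⁻) = −(2mα/ℏ²)ψ(0).
With ψ ∝ e^{−κ|x|} this yields −2κ = −2mα/ℏ², so κ = mα/ℏ² = 10.68.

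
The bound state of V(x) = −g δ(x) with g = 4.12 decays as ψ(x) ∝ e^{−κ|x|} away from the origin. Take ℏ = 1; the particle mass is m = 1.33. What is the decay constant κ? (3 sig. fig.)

Integrating the TISE across x = 0 gives the cusp condition ψ'(0⁺) − ψ'(0⁻) = −(2mg/ℏ²)ψ(0).
With ψ ∝ e^{−κ|x|} this yields −2κ = −2mg/ℏ², so κ = mg/ℏ² = 5.480.

κ = 5.48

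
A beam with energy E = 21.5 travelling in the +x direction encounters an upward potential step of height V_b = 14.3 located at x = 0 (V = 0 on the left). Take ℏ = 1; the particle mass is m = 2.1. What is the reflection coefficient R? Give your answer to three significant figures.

R = 0.0712

The wavenumbers are k₁ = √(2mE)/ℏ = 9.503 on the left and k₂ = √(2m(E − V_b))/ℏ = 5.499 on the right.
Continuity of ψ and ψ′ at the step yields the reflection amplitude r = (k₁ − k₂)/(k₁ + k₂) = 0.2669; thus R = |r|² = 0.07122, T = 0.9288.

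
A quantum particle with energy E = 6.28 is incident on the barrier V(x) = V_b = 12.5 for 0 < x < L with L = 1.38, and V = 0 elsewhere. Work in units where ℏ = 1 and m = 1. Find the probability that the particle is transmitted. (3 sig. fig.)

T = 0.000237

E < V_b: inside the barrier ψ ∝ e^{±κx} with κ = √(2m(V_b − E))/ℏ = 3.527.
κL = 4.867, sinh(κL) = 64.98.
The exact tunnelling result is T⁻¹ = 1 + V_b² sinh²(κL) / [4E(V_b − E)] = 4224, so T = 0.000237.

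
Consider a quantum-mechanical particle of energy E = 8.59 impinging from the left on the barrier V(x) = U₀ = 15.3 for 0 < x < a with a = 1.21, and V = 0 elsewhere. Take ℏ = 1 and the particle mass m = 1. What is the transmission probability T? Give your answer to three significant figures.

Since E < U₀ the interior solution is evanescent with decay constant κ = √(2m(U₀ − E))/ℏ = 3.663.
κa = 4.433, sinh(κa) = 42.07.
Matching ψ, ψ′ at both faces gives T = [1 + U₀² sinh²(κa) / (4E(U₀ − E))]⁻¹ = 1/1798 = 0.000556.

T = 0.000556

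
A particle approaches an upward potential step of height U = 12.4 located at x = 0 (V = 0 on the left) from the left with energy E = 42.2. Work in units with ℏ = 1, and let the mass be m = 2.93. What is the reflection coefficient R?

R = 0.00753

The wavenumbers are k₁ = √(2mE)/ℏ = 15.73 on the left and k₂ = √(2m(E − U))/ℏ = 13.21 on the right.
Continuity of ψ and ψ′ at the step yields the reflection amplitude r = (k₁ − k₂)/(k₁ + k₂) = 0.08676; thus R = |r|² = 0.007527, T = 0.9925.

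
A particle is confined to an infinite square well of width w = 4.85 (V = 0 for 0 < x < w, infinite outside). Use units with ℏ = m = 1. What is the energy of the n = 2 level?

Requiring ψ(0) = ψ(w) = 0 quantises k = nπ/w, hence E_n = ℏ²k²/2m = n²π²ℏ²/(2mw²).
E_2 = 2² × π² / (2 × 1 × 4.85²) = 0.8392.

E = 0.839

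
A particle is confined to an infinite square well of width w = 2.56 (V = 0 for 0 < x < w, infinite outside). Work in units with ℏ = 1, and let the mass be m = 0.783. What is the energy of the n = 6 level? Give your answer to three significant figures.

Requiring ψ(0) = ψ(w) = 0 quantises k = nπ/w, hence E_n = ℏ²k²/2m = n²π²ℏ²/(2mw²).
E_6 = 6² × π² / (2 × 0.783 × 2.56²) = 34.62.

E = 34.6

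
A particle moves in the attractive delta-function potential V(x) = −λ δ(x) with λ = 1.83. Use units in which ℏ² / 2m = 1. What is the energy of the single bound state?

For x ≠ 0 the bound state is ψ ∝ e^{−κ|x|}; integrating the TISE across the delta gives the cusp condition 2κ = 2mλ/ℏ², so κ = 0.9150.
Then E = −ℏ²κ²/(2m) = −mλ²/(2ℏ²) = -0.8372.

E = -0.837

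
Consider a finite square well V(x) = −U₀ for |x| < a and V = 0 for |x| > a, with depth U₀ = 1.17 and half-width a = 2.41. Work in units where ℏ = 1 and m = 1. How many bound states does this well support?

N = 3

The dimensionless depth is z₀ = a√(2mU₀)/ℏ = 2.41 × √(2.340) = 3.687.
The even/odd transcendental equations gain one root per π/2 in z₀, giving N = 1 + ⌊2z₀/π⌋ = 1 + ⌊2.347⌋ = 3.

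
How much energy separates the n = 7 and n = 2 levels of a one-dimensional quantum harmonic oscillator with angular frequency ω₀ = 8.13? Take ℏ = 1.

ΔE = 40.7

E_n = ℏω₀(n + ½), so ΔE = (7 − 2) ℏω₀ = 5 × 8.13 = 40.65.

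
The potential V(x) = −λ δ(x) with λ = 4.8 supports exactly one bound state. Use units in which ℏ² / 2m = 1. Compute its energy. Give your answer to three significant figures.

For x ≠ 0 the bound state is ψ ∝ e^{−κ|x|}; integrating the TISE across the delta gives the cusp condition 2κ = 2mλ/ℏ², so κ = 2.400.
Then E = −ℏ²κ²/(2m) = −mλ²/(2ℏ²) = -5.760.

E = -5.76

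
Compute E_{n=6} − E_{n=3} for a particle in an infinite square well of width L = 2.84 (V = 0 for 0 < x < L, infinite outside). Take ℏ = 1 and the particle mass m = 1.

E_n = n²π²ℏ²/(2mL²), so ΔE = (6² − 3²) π²ℏ²/(2mL²).
ΔE = 27 × π² / (2 × 1 × 2.84²) = 16.52.

ΔE = 16.5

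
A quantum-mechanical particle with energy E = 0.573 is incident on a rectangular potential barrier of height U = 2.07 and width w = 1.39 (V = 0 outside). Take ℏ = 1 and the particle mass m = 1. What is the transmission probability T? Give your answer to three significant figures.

T = 0.0258

E < U: inside the barrier ψ ∝ e^{±κx} with κ = √(2m(U − E))/ℏ = 1.730.
κw = 2.405, sinh(κw) = 5.495.
Matching ψ, ψ′ at both faces gives T = [1 + U² sinh²(κw) / (4E(U − E))]⁻¹ = 1/38.71 = 0.0258.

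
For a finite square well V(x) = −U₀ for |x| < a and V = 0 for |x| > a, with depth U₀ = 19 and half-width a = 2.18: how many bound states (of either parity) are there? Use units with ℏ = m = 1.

The dimensionless depth is z₀ = a√(2mU₀)/ℏ = 2.18 × √(38.00) = 13.44.
A new bound state (alternating even/odd) appears each time z₀ passes a multiple of π/2, so N = ⌊2z₀/π⌋ + 1 = ⌊8.555⌋ + 1 = 9.

N = 9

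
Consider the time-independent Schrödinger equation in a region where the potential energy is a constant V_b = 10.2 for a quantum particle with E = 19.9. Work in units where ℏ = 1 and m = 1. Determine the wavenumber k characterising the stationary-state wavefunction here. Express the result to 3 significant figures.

k = 4.40

With E > V_b the solution is oscillatory, ψ ∝ e^{±ikx} with k = √(2m(E − V_b))/ℏ.
k = √(2 × 1 × 9.7) = 4.405.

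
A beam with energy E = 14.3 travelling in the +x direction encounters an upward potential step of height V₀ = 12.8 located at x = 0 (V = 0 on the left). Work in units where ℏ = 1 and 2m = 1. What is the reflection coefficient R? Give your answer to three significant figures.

R = 0.261

On each side the TISE gives plane waves with k = √(2m(E − V))/ℏ: k₁ = √(2·½·14.3) = 3.782, k₂ = √(2·½·1.5) = 1.225.
Matching ψ and ψ′ at x = 0 gives r = (k₁ − k₂)/(k₁ + k₂), so R = r² = 0.2608 and T = 1 − R = 0.7392.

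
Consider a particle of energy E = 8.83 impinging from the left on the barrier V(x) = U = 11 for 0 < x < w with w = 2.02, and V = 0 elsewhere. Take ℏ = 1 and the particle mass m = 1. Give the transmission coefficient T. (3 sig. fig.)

T = 0.000560

Since E < U the interior solution is evanescent with decay constant κ = √(2m(U − E))/ℏ = 2.083.
κw = 4.208, sinh(κw) = 33.61.
The exact tunnelling result is T⁻¹ = 1 + U² sinh²(κw) / [4E(U − E)] = 1784, so T = 0.000560.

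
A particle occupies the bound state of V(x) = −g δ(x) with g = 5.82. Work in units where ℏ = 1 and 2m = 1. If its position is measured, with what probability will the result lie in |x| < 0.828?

P = 0.992

The normalised bound state is ψ = √κ e^{−κ|x|} with κ = mg/ℏ² = 2.910.
P(|x| < d) = ∫_{−d}^{d} κ e^{−2κ|x|} dx = 1 − e^{−2κd} = 1 − e^{−4.819} = 0.9919.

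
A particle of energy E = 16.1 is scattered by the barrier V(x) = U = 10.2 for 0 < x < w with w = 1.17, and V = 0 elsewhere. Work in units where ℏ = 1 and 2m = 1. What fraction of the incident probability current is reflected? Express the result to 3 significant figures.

E > U: inside the barrier k₂ = √(2m(E − U))/ℏ = 2.429, k₂w = 2.842.
T = [1 + U² sin²(k₂w) / (4E(E − U))]⁻¹ = 1/1.024 = 0.977.
R = 1 − T = 0.0233.

R = 0.0233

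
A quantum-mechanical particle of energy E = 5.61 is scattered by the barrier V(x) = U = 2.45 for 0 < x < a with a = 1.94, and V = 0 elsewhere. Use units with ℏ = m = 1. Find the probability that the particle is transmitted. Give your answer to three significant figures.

E > U: inside the barrier k₂ = √(2m(E − U))/ℏ = 2.514, k₂a = 4.877.
Matching at both interfaces gives T⁻¹ = 1 + U² sin²(k₂a) / [4E(E − U)] = 1.082, hence T = 0.924.

T = 0.924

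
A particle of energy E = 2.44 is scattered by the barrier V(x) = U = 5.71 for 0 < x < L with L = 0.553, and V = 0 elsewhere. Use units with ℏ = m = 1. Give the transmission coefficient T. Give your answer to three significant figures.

E < U: inside the barrier ψ ∝ e^{±κx} with κ = √(2m(U − E))/ℏ = 2.557.
κL = 1.414, sinh(κL) = 1.935.
Matching ψ, ψ′ at both faces gives T = [1 + U² sinh²(κL) / (4E(U − E))]⁻¹ = 1/4.825 = 0.207.

T = 0.207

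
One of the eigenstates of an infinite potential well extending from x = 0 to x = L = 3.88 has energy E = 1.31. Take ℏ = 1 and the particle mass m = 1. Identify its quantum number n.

For an infinite well E_n = n²π²ℏ²/(2mL²), so n = (L/πℏ)√(2mE).
n = (3.88/π) × √(2 × 1 × 1.31) = 1.999 → n = 2.

n = 2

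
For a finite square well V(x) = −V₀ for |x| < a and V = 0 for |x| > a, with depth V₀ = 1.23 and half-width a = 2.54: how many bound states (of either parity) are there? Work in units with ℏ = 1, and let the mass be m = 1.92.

Define the well-strength parameter z₀ = (a/ℏ)√(2mV₀) = 2.54 × √(2·1.92·1.23) = 5.520.
A new bound state (alternating even/odd) appears each time z₀ passes a multiple of π/2, so N = ⌊2z₀/π⌋ + 1 = ⌊3.514⌋ + 1 = 4.

N = 4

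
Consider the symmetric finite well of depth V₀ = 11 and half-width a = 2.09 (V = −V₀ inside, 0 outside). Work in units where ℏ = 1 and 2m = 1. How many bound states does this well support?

N = 5

Define the well-strength parameter z₀ = (a/ℏ)√(2mV₀) = 2.09 × √(2·0.5·11) = 6.932.
The even/odd transcendental equations gain one root per π/2 in z₀, giving N = 1 + ⌊2z₀/π⌋ = 1 + ⌊4.413⌋ = 5.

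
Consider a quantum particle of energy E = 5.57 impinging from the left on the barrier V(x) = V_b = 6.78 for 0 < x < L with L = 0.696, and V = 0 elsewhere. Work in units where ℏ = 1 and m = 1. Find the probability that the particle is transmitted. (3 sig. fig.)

T = 0.256

Since E < V_b the interior solution is evanescent with decay constant κ = √(2m(V_b − E))/ℏ = 1.556.
κL = 1.083, sinh(κL) = 1.307.
The exact tunnelling result is T⁻¹ = 1 + V_b² sinh²(κL) / [4E(V_b − E)] = 3.913, so T = 0.256.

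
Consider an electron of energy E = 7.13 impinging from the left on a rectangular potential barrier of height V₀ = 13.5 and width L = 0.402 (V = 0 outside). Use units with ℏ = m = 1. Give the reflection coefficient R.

R = 0.797

Since E < V₀ the interior solution is evanescent with decay constant κ = √(2m(V₀ − E))/ℏ = 3.569.
κL = 1.435, sinh(κL) = 1.980.
Matching ψ, ψ′ at both faces gives T = [1 + V₀² sinh²(κL) / (4E(V₀ − E))]⁻¹ = 1/4.935 = 0.203.
R = 1 − T = 0.797.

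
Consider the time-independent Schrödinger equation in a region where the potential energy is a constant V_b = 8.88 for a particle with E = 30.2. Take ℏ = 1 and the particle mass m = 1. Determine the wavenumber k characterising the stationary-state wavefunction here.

k = 6.53

With E > V_b the solution is oscillatory, ψ ∝ e^{±ikx} with k = √(2m(E − V_b))/ℏ.
k = √(2 × 1 × 21.32) = 6.530.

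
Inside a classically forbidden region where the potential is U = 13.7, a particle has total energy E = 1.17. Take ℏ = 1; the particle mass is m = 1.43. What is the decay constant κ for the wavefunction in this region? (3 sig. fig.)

Since E < U the TISE in this region is ψ'' = κ²ψ with κ = √(2m(U − E))/ℏ.
κ = √(2 × 1.43 × 12.53) = 5.986.

κ = 5.99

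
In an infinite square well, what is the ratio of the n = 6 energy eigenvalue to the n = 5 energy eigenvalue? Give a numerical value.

1.44

E_n = n²π²ℏ²/(2mL²) so the ratio is n₂²/n₁² = 36/25 = 1.44.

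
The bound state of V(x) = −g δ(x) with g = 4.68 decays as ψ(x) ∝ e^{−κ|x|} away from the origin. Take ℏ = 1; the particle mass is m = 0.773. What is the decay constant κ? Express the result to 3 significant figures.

Integrate −(ℏ²/2m)ψ'' − gδ(x)ψ = Eψ from −ε to +ε: the ψ'' term gives ψ'(0⁺) − ψ'(0⁻) and the δ term gives −(2mg/ℏ²)ψ(0).
With ψ ∝ e^{−κ|x|} this yields −2κ = −2mg/ℏ², so κ = mg/ℏ² = 3.618.

κ = 3.62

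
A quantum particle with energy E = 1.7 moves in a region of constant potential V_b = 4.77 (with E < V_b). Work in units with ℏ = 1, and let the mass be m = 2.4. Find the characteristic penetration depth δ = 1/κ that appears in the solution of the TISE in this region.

Since E < V_b the TISE in this region is ψ'' = κ²ψ with κ = √(2m(V_b − E))/ℏ.
κ = √(2 × 2.4 × 3.07) = 3.839. The penetration depth is δ = 1/κ = 0.261.

δ = 0.261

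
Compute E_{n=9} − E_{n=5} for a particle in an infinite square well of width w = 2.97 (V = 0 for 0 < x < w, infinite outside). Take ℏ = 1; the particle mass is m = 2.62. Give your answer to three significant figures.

ΔE = 12.0

E_n = n²π²ℏ²/(2mw²), so ΔE = (9² − 5²) π²ℏ²/(2mw²).
ΔE = 56 × π² / (2 × 2.62 × 2.97²) = 11.96.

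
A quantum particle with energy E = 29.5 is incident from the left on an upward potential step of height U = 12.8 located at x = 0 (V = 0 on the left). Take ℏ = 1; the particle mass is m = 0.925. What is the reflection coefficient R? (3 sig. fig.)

R = 0.0200

On each side the TISE gives plane waves with k = √(2m(E − V))/ℏ: k₁ = √(2·0.925·29.5) = 7.387, k₂ = √(2·0.925·16.7) = 5.558.
Matching ψ and ψ′ at x = 0 gives r = (k₁ − k₂)/(k₁ + k₂), so R = r² = 0.01996 and T = 1 − R = 0.9800.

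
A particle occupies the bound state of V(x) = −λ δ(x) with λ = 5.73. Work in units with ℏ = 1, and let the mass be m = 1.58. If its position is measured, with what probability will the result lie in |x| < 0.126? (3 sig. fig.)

The normalised bound state is ψ = √κ e^{−κ|x|} with κ = mλ/ℏ² = 9.053.
P(|x| < d) = ∫_{−d}^{d} κ e^{−2κ|x|} dx = 1 − e^{−2κd} = 1 − e^{−2.281} = 0.8979.

P = 0.898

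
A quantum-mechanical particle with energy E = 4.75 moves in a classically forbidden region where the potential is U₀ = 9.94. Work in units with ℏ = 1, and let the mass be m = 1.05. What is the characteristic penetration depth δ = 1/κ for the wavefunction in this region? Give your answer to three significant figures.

δ = 0.303

Since E < U₀ the TISE in this region is ψ'' = κ²ψ with κ = √(2m(U₀ − E))/ℏ.
κ = √(2 × 1.05 × 5.19) = 3.301. The penetration depth is δ = 1/κ = 0.303.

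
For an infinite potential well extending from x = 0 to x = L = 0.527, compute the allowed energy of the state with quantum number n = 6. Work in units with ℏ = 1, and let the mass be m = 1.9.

Requiring ψ(0) = ψ(L) = 0 quantises k = nπ/L, hence E_n = ℏ²k²/2m = n²π²ℏ²/(2mL²).
E_6 = 6² × π² / (2 × 1.9 × 0.527²) = 336.7.

E = 337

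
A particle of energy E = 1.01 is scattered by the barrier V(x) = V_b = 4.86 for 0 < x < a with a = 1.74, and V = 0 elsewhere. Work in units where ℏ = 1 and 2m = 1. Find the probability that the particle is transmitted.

Since E < V_b the interior solution is evanescent with decay constant κ = √(2m(V_b − E))/ℏ = 1.962.
κa = 3.414, sinh(κa) = 15.18.
Matching ψ, ψ′ at both faces gives T = [1 + V_b² sinh²(κa) / (4E(V_b − E))]⁻¹ = 1/350.9 = 0.00285.

T = 0.00285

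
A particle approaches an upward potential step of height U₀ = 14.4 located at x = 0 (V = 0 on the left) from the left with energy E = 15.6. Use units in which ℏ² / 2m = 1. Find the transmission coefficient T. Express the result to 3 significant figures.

On each side the TISE gives plane waves with k = √(2m(E − V))/ℏ: k₁ = √(2·½·15.6) = 3.950, k₂ = √(2·½·1.2) = 1.095.
Continuity of ψ and ψ′ at the step yields the reflection amplitude r = (k₁ − k₂)/(k₁ + k₂) = 0.5657; thus R = |r|² = 0.3201, T = 0.6799.

T = 0.680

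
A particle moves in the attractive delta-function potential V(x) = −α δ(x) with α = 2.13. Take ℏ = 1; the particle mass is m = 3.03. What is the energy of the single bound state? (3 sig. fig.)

For x ≠ 0 the bound state is ψ ∝ e^{−κ|x|}; integrating the TISE across the delta gives the cusp condition 2κ = 2mα/ℏ², so κ = 6.454.
Then E = −ℏ²κ²/(2m) = −mα²/(2ℏ²) = -6.873.

E = -6.87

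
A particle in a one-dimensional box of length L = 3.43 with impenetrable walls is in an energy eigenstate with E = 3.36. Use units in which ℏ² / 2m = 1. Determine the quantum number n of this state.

From E_n = n²π²ℏ²/(2mL²) invert to n = √(2mL²E)/(πℏ).
n = (3.43/π) × √(2 × 0.5 × 3.36) = 2.001 → n = 2.

n = 2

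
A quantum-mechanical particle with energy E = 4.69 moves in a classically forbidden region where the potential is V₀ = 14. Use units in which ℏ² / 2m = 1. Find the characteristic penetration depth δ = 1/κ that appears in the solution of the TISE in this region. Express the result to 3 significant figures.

δ = 0.328

Since E < V₀ the TISE in this region is ψ'' = κ²ψ with κ = √(2m(V₀ − E))/ℏ.
κ = √(2 × 0.5 × 9.31) = 3.051. The penetration depth is δ = 1/κ = 0.328.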